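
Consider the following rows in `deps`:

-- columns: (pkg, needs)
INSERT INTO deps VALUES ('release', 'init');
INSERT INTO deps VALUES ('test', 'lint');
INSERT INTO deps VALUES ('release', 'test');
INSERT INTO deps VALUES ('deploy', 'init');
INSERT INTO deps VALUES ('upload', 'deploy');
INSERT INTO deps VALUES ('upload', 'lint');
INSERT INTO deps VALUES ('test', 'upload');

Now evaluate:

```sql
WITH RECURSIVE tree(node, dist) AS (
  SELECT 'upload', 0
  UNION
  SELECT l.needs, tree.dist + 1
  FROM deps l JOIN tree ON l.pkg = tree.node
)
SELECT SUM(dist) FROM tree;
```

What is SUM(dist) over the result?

Base: (upload, dist=0).
Iteration 1: edges from {upload} -> (deploy, dist=1), (lint, dist=1).
Iteration 2: edges from {deploy,lint} -> (init, dist=2).
Iteration 3: no outgoing edges from {init}; recursion stops.
SUM(dist) = 0 + 1 + 1 + 2 = 4.

4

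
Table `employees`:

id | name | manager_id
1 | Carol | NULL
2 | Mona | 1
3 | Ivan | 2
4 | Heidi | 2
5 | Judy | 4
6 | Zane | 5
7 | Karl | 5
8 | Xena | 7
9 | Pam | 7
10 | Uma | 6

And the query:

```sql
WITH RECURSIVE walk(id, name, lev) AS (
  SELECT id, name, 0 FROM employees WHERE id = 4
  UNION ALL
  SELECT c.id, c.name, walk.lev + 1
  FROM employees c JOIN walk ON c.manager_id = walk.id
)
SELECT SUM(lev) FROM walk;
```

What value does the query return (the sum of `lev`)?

14

Base: id=4 (Heidi) at lev 0.
Iteration 1: rows with manager_id in {4} -> Judy (id 5, lev 1).
Iteration 2: rows with manager_id in {5} -> Zane (id 6, lev 2), Karl (id 7, lev 2).
Iteration 3: rows with manager_id in {6,7} -> Xena (id 8, lev 3), Pam (id 9, lev 3), Uma (id 10, lev 3).
Iteration 4: no rows with manager_id in {8,9,10}; recursion stops.
SUM(lev) = 0 + 1 + 2 + 2 + 3 + 3 + 3 = 14.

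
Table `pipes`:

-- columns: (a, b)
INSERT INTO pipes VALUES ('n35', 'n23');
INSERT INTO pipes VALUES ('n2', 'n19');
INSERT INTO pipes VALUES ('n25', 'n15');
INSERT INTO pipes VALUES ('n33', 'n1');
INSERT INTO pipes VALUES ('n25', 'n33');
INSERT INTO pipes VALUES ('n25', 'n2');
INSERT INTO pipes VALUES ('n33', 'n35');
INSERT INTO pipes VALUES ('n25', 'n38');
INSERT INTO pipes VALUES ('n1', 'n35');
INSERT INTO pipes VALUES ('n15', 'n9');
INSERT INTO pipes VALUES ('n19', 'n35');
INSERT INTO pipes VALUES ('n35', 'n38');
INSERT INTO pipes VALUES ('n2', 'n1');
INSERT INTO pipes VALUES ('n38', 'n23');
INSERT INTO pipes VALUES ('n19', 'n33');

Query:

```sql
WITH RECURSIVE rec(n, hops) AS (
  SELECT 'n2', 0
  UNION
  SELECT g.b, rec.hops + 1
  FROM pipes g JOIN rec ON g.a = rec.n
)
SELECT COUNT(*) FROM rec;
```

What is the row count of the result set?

15

Base: (n2, hops=0).
Iteration 1: edges from {n2} -> (n1, hops=1), (n19, hops=1).
Iteration 2: edges from {n1,n19} -> (n33, hops=2), (n35, hops=2). [UNION drops 1 duplicate row(s)]
Iteration 3: edges from {n33,n35} -> (n1, hops=3), (n23, hops=3), (n35, hops=3), (n38, hops=3).
Iteration 4: edges from {n1,n23,n35,n38} -> (n23, hops=4), (n35, hops=4), (n38, hops=4). [UNION drops 1 duplicate row(s)]
Iteration 5: edges from {n23,n35,n38} -> (n23, hops=5), (n38, hops=5). [UNION drops 1 duplicate row(s)]
Iteration 6: edges from {n23,n38} -> (n23, hops=6).
Iteration 7: no outgoing edges from {n23}; recursion stops.
Total rows emitted: 15.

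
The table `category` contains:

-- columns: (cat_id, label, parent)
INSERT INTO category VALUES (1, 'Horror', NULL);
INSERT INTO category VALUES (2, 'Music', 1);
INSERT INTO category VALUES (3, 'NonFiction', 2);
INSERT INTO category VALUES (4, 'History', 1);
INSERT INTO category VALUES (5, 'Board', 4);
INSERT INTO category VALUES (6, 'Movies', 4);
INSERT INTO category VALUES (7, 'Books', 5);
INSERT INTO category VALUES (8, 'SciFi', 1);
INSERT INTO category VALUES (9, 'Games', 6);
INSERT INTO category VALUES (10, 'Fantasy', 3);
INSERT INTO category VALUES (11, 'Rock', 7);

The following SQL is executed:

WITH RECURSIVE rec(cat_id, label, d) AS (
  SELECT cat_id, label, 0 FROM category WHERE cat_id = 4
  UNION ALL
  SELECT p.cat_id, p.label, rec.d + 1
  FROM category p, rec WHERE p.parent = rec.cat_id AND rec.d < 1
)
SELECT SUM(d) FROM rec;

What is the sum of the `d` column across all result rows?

Base: cat_id=4 (History) at d 0.
Iteration 1: rows with parent in {4} -> Board (id 5, d 1), Movies (id 6, d 1).
Iteration 2: d < 1 fails for all current rows; recursion stops.
SUM(d) = 0 + 1 + 1 = 2.

2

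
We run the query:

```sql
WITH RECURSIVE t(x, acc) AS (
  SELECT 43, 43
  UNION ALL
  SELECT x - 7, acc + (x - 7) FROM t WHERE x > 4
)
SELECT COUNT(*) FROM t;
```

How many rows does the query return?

Base: x=43, acc=43.
Iteration 1: 43 > 4 holds -> x = 43 - 7 = 36, acc = 43 + 36 = 79.
Iteration 2: 36 > 4 holds -> x = 36 - 7 = 29, acc = 79 + 29 = 108.
Iteration 3: 29 > 4 holds -> x = 29 - 7 = 22, acc = 108 + 22 = 130.
Iteration 4: 22 > 4 holds -> x = 22 - 7 = 15, acc = 130 + 15 = 145.
Iteration 5: 15 > 4 holds -> x = 15 - 7 = 8, acc = 145 + 8 = 153.
Iteration 6: 8 > 4 holds -> x = 8 - 7 = 1, acc = 153 + 1 = 154.
Iteration 7: 1 > 4 fails; recursion stops.
Total rows emitted: 7.

7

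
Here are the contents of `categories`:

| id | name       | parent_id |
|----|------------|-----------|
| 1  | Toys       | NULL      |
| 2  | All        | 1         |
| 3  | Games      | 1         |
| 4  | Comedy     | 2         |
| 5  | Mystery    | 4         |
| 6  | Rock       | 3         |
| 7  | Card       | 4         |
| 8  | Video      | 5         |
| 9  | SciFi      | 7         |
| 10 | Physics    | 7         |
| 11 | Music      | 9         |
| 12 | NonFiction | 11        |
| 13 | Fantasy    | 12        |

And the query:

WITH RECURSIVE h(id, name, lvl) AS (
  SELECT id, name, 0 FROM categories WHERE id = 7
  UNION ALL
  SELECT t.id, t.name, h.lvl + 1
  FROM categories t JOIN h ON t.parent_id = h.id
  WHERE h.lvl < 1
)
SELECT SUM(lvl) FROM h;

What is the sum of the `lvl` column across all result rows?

Base: id=7 (Card) at lvl 0.
Iteration 1: rows with parent_id in {7} -> SciFi (id 9, lvl 1), Physics (id 10, lvl 1).
Iteration 2: lvl < 1 fails for all current rows; recursion stops.
SUM(lvl) = 0 + 1 + 1 = 2.

2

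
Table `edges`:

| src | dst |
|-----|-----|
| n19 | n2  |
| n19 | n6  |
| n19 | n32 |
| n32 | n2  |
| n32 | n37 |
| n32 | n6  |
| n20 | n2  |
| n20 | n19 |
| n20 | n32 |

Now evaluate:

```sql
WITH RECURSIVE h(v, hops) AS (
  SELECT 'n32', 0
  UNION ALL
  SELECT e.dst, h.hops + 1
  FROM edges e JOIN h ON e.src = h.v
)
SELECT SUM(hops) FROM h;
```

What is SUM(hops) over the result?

3

Base: (n32, hops=0).
Iteration 1: edges from {n32} -> (n2, hops=1), (n37, hops=1), (n6, hops=1).
Iteration 2: no outgoing edges from {n2,n37,n6}; recursion stops.
SUM(hops) = 0 + 1 + 1 + 1 = 3.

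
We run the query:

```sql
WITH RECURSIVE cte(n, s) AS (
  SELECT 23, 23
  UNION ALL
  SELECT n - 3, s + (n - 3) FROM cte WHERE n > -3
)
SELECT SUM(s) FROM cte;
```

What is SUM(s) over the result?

Base: n=23, s=23.
Iteration 1: 23 > -3 holds -> n = 23 - 3 = 20, s = 23 + 20 = 43.
Iteration 2: 20 > -3 holds -> n = 20 - 3 = 17, s = 43 + 17 = 60.
Iteration 3: 17 > -3 holds -> n = 17 - 3 = 14, s = 60 + 14 = 74.
Iteration 4: 14 > -3 holds -> n = 14 - 3 = 11, s = 74 + 11 = 85.
Iteration 5: 11 > -3 holds -> n = 11 - 3 = 8, s = 85 + 8 = 93.
Iteration 6: 8 > -3 holds -> n = 8 - 3 = 5, s = 93 + 5 = 98.
Iteration 7: 5 > -3 holds -> n = 5 - 3 = 2, s = 98 + 2 = 100.
Iteration 8: 2 > -3 holds -> n = 2 - 3 = -1, s = 100 + -1 = 99.
Iteration 9: -1 > -3 holds -> n = -1 - 3 = -4, s = 99 + -4 = 95.
Iteration 10: -4 > -3 fails; recursion stops.
SUM(s) = 23 + 43 + 60 + 74 + 85 + 93 + 98 + 100 + 99 + 95 = 770.

770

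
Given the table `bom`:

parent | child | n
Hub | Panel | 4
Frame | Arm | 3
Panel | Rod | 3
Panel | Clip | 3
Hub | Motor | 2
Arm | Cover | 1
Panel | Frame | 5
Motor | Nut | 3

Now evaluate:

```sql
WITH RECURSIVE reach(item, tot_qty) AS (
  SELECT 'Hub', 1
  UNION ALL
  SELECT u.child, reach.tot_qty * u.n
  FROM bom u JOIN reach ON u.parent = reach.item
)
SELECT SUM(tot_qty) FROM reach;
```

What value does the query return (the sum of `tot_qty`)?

177

Base: (Hub, tot_qty=1).
Iteration 1: components of {Hub} -> Motor = 1*2 = 2, Panel = 1*4 = 4.
Iteration 2: components of {Motor,Panel} -> Clip = 4*3 = 12, Frame = 4*5 = 20, Nut = 2*3 = 6, Rod = 4*3 = 12.
Iteration 3: components of {Clip,Frame,Nut,Rod} -> Arm = 20*3 = 60.
Iteration 4: components of {Arm} -> Cover = 60*1 = 60.
Iteration 5: no further components; recursion stops.
SUM(tot_qty) = 1 + 4 + 2 + 12 + 20 + 12 + 6 + 60 + 60 = 177.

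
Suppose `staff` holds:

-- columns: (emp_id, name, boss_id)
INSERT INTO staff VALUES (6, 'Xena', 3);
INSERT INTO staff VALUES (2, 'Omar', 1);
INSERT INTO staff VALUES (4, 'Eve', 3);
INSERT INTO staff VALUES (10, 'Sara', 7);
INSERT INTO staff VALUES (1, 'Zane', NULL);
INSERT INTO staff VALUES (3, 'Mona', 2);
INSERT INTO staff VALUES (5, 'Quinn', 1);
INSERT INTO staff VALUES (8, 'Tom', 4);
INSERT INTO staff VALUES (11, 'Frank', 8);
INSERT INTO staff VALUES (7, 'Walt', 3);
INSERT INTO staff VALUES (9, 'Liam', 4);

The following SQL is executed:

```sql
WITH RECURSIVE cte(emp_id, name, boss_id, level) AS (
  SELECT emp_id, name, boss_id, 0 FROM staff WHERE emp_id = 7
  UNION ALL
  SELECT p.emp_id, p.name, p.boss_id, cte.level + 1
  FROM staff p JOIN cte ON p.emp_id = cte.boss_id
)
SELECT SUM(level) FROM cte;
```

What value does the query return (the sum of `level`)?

6

Base: emp_id=7 (Walt), boss_id=3, level 0.
Iteration 1: join on emp_id=3 -> Mona (id 3, boss_id=2, level 1).
Iteration 2: join on emp_id=2 -> Omar (id 2, boss_id=1, level 2).
Iteration 3: join on emp_id=1 -> Zane (id 1, boss_id=NULL, level 3).
Iteration 4: boss_id is NULL; no match; recursion stops.
SUM(level) = 0 + 1 + 2 + 3 = 6.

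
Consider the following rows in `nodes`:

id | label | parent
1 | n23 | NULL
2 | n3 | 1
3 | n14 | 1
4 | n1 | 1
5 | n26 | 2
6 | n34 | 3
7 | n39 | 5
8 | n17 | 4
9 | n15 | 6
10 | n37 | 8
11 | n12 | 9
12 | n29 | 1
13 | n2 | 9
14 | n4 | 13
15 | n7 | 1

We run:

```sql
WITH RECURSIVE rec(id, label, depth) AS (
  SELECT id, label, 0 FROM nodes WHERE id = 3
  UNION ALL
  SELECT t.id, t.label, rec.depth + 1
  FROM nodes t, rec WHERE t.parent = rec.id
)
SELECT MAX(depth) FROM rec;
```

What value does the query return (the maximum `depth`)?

4

Base: id=3 (n14) at depth 0.
Iteration 1: rows with parent in {3} -> n34 (id 6, depth 1).
Iteration 2: rows with parent in {6} -> n15 (id 9, depth 2).
Iteration 3: rows with parent in {9} -> n12 (id 11, depth 3), n2 (id 13, depth 3).
Iteration 4: rows with parent in {11,13} -> n4 (id 14, depth 4).
Iteration 5: no rows with parent in {14}; recursion stops.
depth values: 0, 1, 2, 3, 3, 4; the maximum is 4.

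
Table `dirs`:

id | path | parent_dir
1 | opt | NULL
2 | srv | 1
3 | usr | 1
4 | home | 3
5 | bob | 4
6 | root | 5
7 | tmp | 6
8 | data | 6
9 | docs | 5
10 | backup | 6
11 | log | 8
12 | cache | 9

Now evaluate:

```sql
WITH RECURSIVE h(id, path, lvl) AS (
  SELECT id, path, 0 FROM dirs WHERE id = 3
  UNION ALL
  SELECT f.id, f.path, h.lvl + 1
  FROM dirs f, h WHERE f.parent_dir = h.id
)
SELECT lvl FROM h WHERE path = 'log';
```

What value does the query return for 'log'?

Base: id=3 (usr) at lvl 0.
Iteration 1: rows with parent_dir in {3} -> home (id 4, lvl 1).
Iteration 2: rows with parent_dir in {4} -> bob (id 5, lvl 2).
Iteration 3: rows with parent_dir in {5} -> root (id 6, lvl 3), docs (id 9, lvl 3).
Iteration 4: rows with parent_dir in {6,9} -> tmp (id 7, lvl 4), data (id 8, lvl 4), backup (id 10, lvl 4), cache (id 12, lvl 4).
Iteration 5: rows with parent_dir in {7,8,10,12} -> log (id 11, lvl 5).
Iteration 6: no rows with parent_dir in {11}; recursion stops.

5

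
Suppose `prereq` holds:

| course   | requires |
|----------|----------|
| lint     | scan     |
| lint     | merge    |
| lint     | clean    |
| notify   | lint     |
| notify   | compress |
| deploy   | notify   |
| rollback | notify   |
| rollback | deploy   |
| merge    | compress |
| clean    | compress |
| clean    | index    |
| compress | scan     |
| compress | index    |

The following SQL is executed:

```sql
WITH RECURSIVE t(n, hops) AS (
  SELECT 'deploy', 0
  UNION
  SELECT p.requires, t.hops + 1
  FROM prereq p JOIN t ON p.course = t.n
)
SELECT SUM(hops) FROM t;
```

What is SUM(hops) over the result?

35

Base: (deploy, hops=0).
Iteration 1: edges from {deploy} -> (notify, hops=1).
Iteration 2: edges from {notify} -> (compress, hops=2), (lint, hops=2).
Iteration 3: edges from {compress,lint} -> (clean, hops=3), (index, hops=3), (merge, hops=3), (scan, hops=3). [UNION drops 1 duplicate row(s)]
Iteration 4: edges from {clean,index,merge,scan} -> (compress, hops=4), (index, hops=4). [UNION drops 1 duplicate row(s)]
Iteration 5: edges from {compress,index} -> (index, hops=5), (scan, hops=5).
Iteration 6: no outgoing edges from {index,scan}; recursion stops.
SUM(hops) = 0 + 1 + 2 + 2 + 3 + 3 + 3 + 3 + 4 + 4 + 5 + 5 = 35.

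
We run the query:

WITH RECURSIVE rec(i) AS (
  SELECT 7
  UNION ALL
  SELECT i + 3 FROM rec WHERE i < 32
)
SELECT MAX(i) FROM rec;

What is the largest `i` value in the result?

Base: i=7.
Iteration 1: 7 < 32 holds -> i = 7 + 3 = 10.
Iteration 2: 10 < 32 holds -> i = 10 + 3 = 13.
Iteration 3: 13 < 32 holds -> i = 13 + 3 = 16.
Iteration 4: 16 < 32 holds -> i = 16 + 3 = 19.
Iteration 5: 19 < 32 holds -> i = 19 + 3 = 22.
Iteration 6: 22 < 32 holds -> i = 22 + 3 = 25.
Iteration 7: 25 < 32 holds -> i = 25 + 3 = 28.
Iteration 8: 28 < 32 holds -> i = 28 + 3 = 31.
Iteration 9: 31 < 32 holds -> i = 31 + 3 = 34.
Iteration 10: 34 < 32 fails; recursion stops.
i values: 7, 10, 13, 16, 19, 22, 25, 28, 31, 34; the maximum is 34.

34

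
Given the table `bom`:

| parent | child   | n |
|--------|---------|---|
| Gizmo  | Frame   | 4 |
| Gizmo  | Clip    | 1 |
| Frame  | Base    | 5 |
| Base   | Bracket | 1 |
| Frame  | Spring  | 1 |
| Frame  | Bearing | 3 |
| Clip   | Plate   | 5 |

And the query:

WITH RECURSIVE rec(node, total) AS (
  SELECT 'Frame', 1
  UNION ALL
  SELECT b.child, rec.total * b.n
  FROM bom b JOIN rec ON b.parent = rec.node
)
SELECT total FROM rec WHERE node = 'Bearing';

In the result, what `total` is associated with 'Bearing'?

Base: (Frame, total=1).
Iteration 1: components of {Frame} -> Base = 1*5 = 5, Bearing = 1*3 = 3, Spring = 1*1 = 1.
Iteration 2: components of {Base,Bearing,Spring} -> Bracket = 5*1 = 5.
Iteration 3: no further components; recursion stops.

3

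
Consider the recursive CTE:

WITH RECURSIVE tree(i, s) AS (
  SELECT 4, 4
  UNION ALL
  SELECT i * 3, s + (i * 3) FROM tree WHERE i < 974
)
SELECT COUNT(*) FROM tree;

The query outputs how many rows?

Base: i=4, s=4.
Iteration 1: 4 < 974 holds -> i = 4 * 3 = 12, s = 4 + 12 = 16.
Iteration 2: 12 < 974 holds -> i = 12 * 3 = 36, s = 16 + 36 = 52.
Iteration 3: 36 < 974 holds -> i = 36 * 3 = 108, s = 52 + 108 = 160.
Iteration 4: 108 < 974 holds -> i = 108 * 3 = 324, s = 160 + 324 = 484.
Iteration 5: 324 < 974 holds -> i = 324 * 3 = 972, s = 484 + 972 = 1456.
Iteration 6: 972 < 974 holds -> i = 972 * 3 = 2916, s = 1456 + 2916 = 4372.
Iteration 7: 2916 < 974 fails; recursion stops.
Total rows emitted: 7.

7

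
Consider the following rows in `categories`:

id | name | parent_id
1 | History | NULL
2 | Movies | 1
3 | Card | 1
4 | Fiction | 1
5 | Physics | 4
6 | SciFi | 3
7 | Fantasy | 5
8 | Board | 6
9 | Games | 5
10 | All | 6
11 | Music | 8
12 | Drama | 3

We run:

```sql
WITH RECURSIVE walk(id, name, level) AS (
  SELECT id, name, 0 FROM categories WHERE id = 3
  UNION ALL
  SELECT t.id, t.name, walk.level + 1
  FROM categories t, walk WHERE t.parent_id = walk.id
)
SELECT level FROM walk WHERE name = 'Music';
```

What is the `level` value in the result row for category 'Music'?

Base: id=3 (Card) at level 0.
Iteration 1: rows with parent_id in {3} -> SciFi (id 6, level 1), Drama (id 12, level 1).
Iteration 2: rows with parent_id in {6,12} -> Board (id 8, level 2), All (id 10, level 2).
Iteration 3: rows with parent_id in {8,10} -> Music (id 11, level 3).
Iteration 4: no rows with parent_id in {11}; recursion stops.

3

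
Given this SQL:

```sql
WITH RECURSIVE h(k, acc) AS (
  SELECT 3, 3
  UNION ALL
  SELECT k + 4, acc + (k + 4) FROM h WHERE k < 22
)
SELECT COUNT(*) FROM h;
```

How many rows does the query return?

Base: k=3, acc=3.
Iteration 1: 3 < 22 holds -> k = 3 + 4 = 7, acc = 3 + 7 = 10.
Iteration 2: 7 < 22 holds -> k = 7 + 4 = 11, acc = 10 + 11 = 21.
Iteration 3: 11 < 22 holds -> k = 11 + 4 = 15, acc = 21 + 15 = 36.
Iteration 4: 15 < 22 holds -> k = 15 + 4 = 19, acc = 36 + 19 = 55.
Iteration 5: 19 < 22 holds -> k = 19 + 4 = 23, acc = 55 + 23 = 78.
Iteration 6: 23 < 22 fails; recursion stops.
Total rows emitted: 6.

6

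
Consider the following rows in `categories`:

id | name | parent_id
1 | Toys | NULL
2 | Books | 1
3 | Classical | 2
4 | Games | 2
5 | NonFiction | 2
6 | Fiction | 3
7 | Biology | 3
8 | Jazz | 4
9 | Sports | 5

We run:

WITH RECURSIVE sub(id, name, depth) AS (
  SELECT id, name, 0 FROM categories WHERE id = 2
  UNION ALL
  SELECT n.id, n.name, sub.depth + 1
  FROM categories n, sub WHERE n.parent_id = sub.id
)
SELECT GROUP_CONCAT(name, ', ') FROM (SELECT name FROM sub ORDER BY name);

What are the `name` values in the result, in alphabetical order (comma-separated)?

Base: id=2 (Books) at depth 0.
Iteration 1: rows with parent_id in {2} -> Classical (id 3, depth 1), Games (id 4, depth 1), NonFiction (id 5, depth 1).
Iteration 2: rows with parent_id in {3,4,5} -> Fiction (id 6, depth 2), Biology (id 7, depth 2), Jazz (id 8, depth 2), Sports (id 9, depth 2).
Iteration 3: no rows with parent_id in {6,7,8,9}; recursion stops.

Biology, Books, Classical, Fiction, Games, Jazz, NonFiction, Sports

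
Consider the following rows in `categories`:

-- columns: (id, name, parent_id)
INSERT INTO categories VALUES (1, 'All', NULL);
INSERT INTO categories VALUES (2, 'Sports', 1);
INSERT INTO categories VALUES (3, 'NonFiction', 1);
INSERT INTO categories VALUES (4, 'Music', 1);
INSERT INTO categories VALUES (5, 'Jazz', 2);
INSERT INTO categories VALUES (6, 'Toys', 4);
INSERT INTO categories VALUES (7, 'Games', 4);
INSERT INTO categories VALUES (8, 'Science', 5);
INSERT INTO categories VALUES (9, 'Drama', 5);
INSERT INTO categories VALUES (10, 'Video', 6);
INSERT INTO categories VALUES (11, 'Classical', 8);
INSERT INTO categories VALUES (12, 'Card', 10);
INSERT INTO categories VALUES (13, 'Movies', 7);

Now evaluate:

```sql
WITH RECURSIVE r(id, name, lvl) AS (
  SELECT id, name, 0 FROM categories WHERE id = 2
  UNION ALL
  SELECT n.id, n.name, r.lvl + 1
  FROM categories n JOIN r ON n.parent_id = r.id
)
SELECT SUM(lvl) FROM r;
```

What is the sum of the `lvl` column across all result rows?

Base: id=2 (Sports) at lvl 0.
Iteration 1: rows with parent_id in {2} -> Jazz (id 5, lvl 1).
Iteration 2: rows with parent_id in {5} -> Science (id 8, lvl 2), Drama (id 9, lvl 2).
Iteration 3: rows with parent_id in {8,9} -> Classical (id 11, lvl 3).
Iteration 4: no rows with parent_id in {11}; recursion stops.
SUM(lvl) = 0 + 1 + 2 + 2 + 3 = 8.

8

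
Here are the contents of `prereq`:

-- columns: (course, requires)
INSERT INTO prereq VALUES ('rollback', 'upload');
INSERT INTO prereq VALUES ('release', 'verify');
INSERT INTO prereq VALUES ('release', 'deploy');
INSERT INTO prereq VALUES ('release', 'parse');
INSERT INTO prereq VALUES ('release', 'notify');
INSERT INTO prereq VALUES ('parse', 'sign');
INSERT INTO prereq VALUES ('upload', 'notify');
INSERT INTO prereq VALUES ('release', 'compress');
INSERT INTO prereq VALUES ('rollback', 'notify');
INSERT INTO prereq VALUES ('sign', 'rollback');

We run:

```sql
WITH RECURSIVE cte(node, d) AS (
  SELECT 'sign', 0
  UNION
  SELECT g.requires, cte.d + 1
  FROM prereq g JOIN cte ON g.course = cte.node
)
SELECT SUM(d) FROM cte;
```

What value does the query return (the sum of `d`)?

Base: (sign, d=0).
Iteration 1: edges from {sign} -> (rollback, d=1).
Iteration 2: edges from {rollback} -> (notify, d=2), (upload, d=2).
Iteration 3: edges from {notify,upload} -> (notify, d=3).
Iteration 4: no outgoing edges from {notify}; recursion stops.
SUM(d) = 0 + 1 + 2 + 2 + 3 = 8.

8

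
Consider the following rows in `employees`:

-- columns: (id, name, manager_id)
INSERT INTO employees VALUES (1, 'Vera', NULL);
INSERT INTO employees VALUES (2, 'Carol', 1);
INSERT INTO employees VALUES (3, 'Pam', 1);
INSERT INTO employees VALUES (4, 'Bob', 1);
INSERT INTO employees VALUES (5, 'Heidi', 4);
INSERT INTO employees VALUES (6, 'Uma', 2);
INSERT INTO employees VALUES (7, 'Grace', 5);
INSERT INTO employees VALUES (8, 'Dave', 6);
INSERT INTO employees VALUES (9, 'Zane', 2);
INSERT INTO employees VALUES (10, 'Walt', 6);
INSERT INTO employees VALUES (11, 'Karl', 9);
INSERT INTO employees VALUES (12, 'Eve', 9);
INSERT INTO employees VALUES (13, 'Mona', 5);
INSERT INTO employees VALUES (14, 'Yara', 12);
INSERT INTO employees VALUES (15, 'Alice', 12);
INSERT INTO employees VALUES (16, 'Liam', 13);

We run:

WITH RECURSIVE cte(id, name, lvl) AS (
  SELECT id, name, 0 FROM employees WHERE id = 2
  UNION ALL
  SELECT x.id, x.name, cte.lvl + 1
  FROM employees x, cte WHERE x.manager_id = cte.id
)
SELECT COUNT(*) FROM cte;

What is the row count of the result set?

9

Base: id=2 (Carol) at lvl 0.
Iteration 1: rows with manager_id in {2} -> Uma (id 6, lvl 1), Zane (id 9, lvl 1).
Iteration 2: rows with manager_id in {6,9} -> Dave (id 8, lvl 2), Walt (id 10, lvl 2), Karl (id 11, lvl 2), Eve (id 12, lvl 2).
Iteration 3: rows with manager_id in {8,10,11,12} -> Yara (id 14, lvl 3), Alice (id 15, lvl 3).
Iteration 4: no rows with manager_id in {14,15}; recursion stops.
Total rows emitted: 9.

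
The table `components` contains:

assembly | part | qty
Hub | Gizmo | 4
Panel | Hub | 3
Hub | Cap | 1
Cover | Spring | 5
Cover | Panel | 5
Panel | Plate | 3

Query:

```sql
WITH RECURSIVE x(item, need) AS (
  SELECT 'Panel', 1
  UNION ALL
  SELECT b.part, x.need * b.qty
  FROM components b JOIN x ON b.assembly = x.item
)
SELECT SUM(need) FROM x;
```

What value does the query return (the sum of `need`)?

Base: (Panel, need=1).
Iteration 1: components of {Panel} -> Hub = 1*3 = 3, Plate = 1*3 = 3.
Iteration 2: components of {Hub,Plate} -> Cap = 3*1 = 3, Gizmo = 3*4 = 12.
Iteration 3: no further components; recursion stops.
SUM(need) = 1 + 3 + 3 + 12 + 3 = 22.

22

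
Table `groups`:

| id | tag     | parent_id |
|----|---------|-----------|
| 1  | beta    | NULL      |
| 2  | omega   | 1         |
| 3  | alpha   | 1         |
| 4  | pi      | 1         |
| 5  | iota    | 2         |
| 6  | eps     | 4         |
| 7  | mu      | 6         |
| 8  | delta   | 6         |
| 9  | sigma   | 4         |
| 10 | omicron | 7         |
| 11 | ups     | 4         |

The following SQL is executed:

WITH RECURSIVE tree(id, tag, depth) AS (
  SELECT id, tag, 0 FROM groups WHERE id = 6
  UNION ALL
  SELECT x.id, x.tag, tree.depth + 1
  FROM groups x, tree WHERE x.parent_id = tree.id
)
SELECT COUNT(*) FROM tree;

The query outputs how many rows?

Base: id=6 (eps) at depth 0.
Iteration 1: rows with parent_id in {6} -> mu (id 7, depth 1), delta (id 8, depth 1).
Iteration 2: rows with parent_id in {7,8} -> omicron (id 10, depth 2).
Iteration 3: no rows with parent_id in {10}; recursion stops.
Total rows emitted: 4.

4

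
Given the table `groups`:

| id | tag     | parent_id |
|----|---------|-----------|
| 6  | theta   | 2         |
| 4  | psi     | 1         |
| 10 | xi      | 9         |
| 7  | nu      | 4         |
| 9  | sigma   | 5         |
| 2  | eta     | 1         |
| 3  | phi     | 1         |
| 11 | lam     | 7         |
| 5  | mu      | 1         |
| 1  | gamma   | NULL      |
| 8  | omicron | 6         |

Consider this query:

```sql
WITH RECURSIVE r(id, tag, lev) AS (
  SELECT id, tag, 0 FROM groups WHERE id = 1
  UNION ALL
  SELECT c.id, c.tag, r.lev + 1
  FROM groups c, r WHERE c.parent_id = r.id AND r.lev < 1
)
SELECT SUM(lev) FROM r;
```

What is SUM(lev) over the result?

4

Base: id=1 (gamma) at lev 0.
Iteration 1: rows with parent_id in {1} -> eta (id 2, lev 1), phi (id 3, lev 1), psi (id 4, lev 1), mu (id 5, lev 1).
Iteration 2: lev < 1 fails for all current rows; recursion stops.
SUM(lev) = 0 + 1 + 1 + 1 + 1 = 4.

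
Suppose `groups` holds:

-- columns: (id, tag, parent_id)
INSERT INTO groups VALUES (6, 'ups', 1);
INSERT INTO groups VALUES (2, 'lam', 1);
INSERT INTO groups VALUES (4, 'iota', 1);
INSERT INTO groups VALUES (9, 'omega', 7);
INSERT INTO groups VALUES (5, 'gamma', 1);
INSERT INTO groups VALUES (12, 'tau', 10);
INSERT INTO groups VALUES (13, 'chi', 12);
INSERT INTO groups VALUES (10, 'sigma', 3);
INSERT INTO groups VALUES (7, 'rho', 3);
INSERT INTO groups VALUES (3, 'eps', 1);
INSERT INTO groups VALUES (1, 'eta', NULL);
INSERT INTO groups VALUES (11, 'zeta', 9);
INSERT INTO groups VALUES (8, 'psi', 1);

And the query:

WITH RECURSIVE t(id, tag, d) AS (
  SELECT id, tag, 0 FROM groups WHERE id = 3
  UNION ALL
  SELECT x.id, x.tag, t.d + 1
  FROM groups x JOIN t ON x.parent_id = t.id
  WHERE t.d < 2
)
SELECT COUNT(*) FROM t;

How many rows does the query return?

Base: id=3 (eps) at d 0.
Iteration 1: rows with parent_id in {3} -> rho (id 7, d 1), sigma (id 10, d 1).
Iteration 2: rows with parent_id in {7,10} -> omega (id 9, d 2), tau (id 12, d 2).
Iteration 3: d < 2 fails for all current rows; recursion stops.
Total rows emitted: 5.

5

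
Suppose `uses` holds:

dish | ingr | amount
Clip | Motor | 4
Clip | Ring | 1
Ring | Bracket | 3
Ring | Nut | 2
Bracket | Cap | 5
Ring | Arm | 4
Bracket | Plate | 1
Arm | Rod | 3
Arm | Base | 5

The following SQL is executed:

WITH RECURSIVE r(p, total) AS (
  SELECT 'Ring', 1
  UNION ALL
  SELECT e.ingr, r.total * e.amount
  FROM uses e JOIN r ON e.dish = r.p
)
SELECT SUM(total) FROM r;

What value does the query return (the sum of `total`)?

60

Base: (Ring, total=1).
Iteration 1: components of {Ring} -> Arm = 1*4 = 4, Bracket = 1*3 = 3, Nut = 1*2 = 2.
Iteration 2: components of {Arm,Bracket,Nut} -> Base = 4*5 = 20, Cap = 3*5 = 15, Plate = 3*1 = 3, Rod = 4*3 = 12.
Iteration 3: no further components; recursion stops.
SUM(total) = 1 + 3 + 2 + 4 + 15 + 3 + 12 + 20 = 60.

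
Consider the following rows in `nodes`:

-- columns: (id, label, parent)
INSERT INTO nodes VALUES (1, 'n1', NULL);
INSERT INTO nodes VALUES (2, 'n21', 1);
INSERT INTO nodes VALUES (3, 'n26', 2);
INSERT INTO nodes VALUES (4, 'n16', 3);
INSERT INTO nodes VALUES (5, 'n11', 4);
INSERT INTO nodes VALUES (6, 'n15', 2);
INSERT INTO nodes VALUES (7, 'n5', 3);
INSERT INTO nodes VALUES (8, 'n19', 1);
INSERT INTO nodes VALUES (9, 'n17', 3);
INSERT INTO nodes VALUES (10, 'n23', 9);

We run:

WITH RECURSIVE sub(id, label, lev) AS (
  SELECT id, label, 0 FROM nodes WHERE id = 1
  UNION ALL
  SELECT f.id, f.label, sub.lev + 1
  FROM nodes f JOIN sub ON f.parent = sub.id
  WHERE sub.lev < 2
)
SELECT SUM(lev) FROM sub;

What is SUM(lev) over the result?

6

Base: id=1 (n1) at lev 0.
Iteration 1: rows with parent in {1} -> n21 (id 2, lev 1), n19 (id 8, lev 1).
Iteration 2: rows with parent in {2,8} -> n26 (id 3, lev 2), n15 (id 6, lev 2).
Iteration 3: lev < 2 fails for all current rows; recursion stops.
SUM(lev) = 0 + 1 + 1 + 2 + 2 = 6.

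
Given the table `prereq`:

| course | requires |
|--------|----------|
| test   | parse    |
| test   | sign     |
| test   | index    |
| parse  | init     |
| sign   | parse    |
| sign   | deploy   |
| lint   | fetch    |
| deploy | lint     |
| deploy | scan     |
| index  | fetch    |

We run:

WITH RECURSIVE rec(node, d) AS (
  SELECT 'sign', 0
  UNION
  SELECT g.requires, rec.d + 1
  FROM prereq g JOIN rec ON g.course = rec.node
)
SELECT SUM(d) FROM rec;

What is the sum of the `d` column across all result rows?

Base: (sign, d=0).
Iteration 1: edges from {sign} -> (deploy, d=1), (parse, d=1).
Iteration 2: edges from {deploy,parse} -> (init, d=2), (lint, d=2), (scan, d=2).
Iteration 3: edges from {init,lint,scan} -> (fetch, d=3).
Iteration 4: no outgoing edges from {fetch}; recursion stops.
SUM(d) = 0 + 1 + 1 + 2 + 2 + 2 + 3 = 11.

11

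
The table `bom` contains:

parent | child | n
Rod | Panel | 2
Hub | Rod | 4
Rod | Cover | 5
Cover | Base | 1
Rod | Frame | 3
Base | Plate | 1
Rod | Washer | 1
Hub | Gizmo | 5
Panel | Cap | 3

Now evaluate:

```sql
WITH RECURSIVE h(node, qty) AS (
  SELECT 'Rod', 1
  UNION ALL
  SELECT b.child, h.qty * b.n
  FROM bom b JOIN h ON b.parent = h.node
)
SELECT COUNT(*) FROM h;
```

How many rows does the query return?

Base: (Rod, qty=1).
Iteration 1: components of {Rod} -> Cover = 1*5 = 5, Frame = 1*3 = 3, Panel = 1*2 = 2, Washer = 1*1 = 1.
Iteration 2: components of {Cover,Frame,Panel,Washer} -> Base = 5*1 = 5, Cap = 2*3 = 6.
Iteration 3: components of {Base,Cap} -> Plate = 5*1 = 5.
Iteration 4: no further components; recursion stops.
Total rows emitted: 8.

8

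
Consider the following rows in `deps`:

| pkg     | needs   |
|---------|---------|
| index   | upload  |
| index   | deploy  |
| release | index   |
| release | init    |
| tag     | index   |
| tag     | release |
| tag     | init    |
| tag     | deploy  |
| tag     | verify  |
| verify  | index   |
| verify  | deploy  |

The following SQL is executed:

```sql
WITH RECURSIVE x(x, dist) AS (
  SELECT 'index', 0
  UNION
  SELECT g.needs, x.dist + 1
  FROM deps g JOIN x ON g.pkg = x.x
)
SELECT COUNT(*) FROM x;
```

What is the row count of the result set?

Base: (index, dist=0).
Iteration 1: edges from {index} -> (deploy, dist=1), (upload, dist=1).
Iteration 2: no outgoing edges from {deploy,upload}; recursion stops.
Total rows emitted: 3.

3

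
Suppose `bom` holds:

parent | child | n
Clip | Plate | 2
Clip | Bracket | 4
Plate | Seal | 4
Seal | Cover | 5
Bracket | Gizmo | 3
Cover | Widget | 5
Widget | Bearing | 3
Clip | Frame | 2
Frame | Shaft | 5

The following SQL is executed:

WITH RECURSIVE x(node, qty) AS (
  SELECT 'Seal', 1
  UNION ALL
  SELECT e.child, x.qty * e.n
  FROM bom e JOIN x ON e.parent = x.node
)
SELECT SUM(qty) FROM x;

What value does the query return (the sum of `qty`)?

106

Base: (Seal, qty=1).
Iteration 1: components of {Seal} -> Cover = 1*5 = 5.
Iteration 2: components of {Cover} -> Widget = 5*5 = 25.
Iteration 3: components of {Widget} -> Bearing = 25*3 = 75.
Iteration 4: no further components; recursion stops.
SUM(qty) = 1 + 5 + 25 + 75 = 106.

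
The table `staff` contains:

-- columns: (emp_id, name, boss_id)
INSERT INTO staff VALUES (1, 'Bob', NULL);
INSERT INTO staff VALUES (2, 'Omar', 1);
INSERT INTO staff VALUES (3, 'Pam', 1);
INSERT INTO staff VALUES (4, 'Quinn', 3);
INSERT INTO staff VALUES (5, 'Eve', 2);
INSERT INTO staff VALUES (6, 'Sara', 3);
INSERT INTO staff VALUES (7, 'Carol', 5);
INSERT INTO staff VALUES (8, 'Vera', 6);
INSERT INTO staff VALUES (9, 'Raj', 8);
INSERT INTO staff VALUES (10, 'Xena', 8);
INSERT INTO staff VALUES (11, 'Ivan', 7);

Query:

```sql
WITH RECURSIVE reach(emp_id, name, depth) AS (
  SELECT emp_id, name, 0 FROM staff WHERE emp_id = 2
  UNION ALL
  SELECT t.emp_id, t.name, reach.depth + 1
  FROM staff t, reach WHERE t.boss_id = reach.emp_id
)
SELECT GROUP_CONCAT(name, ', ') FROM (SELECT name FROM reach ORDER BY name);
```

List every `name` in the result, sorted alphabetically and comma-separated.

Base: emp_id=2 (Omar) at depth 0.
Iteration 1: rows with boss_id in {2} -> Eve (id 5, depth 1).
Iteration 2: rows with boss_id in {5} -> Carol (id 7, depth 2).
Iteration 3: rows with boss_id in {7} -> Ivan (id 11, depth 3).
Iteration 4: no rows with boss_id in {11}; recursion stops.

Carol, Eve, Ivan, Omar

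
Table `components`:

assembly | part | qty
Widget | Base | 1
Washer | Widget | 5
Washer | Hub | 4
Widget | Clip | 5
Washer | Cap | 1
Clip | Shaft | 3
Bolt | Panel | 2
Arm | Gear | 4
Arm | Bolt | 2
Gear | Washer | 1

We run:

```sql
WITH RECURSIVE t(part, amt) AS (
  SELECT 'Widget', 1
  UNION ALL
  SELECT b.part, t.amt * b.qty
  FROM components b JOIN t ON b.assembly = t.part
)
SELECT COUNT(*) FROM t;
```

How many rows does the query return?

Base: (Widget, amt=1).
Iteration 1: components of {Widget} -> Base = 1*1 = 1, Clip = 1*5 = 5.
Iteration 2: components of {Base,Clip} -> Shaft = 5*3 = 15.
Iteration 3: no further components; recursion stops.
Total rows emitted: 4.

4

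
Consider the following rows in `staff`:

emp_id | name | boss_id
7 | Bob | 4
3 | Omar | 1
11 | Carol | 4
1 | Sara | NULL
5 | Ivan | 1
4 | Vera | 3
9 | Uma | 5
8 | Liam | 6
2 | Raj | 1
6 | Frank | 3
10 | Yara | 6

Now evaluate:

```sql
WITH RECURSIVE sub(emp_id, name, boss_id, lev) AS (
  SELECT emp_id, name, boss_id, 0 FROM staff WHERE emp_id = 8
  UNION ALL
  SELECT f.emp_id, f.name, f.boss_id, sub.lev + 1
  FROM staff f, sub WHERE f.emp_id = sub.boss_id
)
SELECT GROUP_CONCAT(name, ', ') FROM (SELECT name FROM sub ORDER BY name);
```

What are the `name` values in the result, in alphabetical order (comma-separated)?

Base: emp_id=8 (Liam), boss_id=6, lev 0.
Iteration 1: join on emp_id=6 -> Frank (id 6, boss_id=3, lev 1).
Iteration 2: join on emp_id=3 -> Omar (id 3, boss_id=1, lev 2).
Iteration 3: join on emp_id=1 -> Sara (id 1, boss_id=NULL, lev 3).
Iteration 4: boss_id is NULL; no match; recursion stops.

Frank, Liam, Omar, Sara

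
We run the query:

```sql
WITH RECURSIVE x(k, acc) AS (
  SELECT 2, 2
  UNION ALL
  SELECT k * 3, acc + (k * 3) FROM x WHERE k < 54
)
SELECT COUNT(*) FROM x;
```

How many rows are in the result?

4

Base: k=2, acc=2.
Iteration 1: 2 < 54 holds -> k = 2 * 3 = 6, acc = 2 + 6 = 8.
Iteration 2: 6 < 54 holds -> k = 6 * 3 = 18, acc = 8 + 18 = 26.
Iteration 3: 18 < 54 holds -> k = 18 * 3 = 54, acc = 26 + 54 = 80.
Iteration 4: 54 < 54 fails; recursion stops.
Total rows emitted: 4.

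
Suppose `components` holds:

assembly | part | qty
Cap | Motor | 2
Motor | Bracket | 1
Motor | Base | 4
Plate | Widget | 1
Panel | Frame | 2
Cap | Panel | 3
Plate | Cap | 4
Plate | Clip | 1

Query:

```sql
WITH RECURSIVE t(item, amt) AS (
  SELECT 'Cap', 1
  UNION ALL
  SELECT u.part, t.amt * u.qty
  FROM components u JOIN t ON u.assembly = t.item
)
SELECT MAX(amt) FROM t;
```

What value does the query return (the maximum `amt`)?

8

Base: (Cap, amt=1).
Iteration 1: components of {Cap} -> Motor = 1*2 = 2, Panel = 1*3 = 3.
Iteration 2: components of {Motor,Panel} -> Base = 2*4 = 8, Bracket = 2*1 = 2, Frame = 3*2 = 6.
Iteration 3: no further components; recursion stops.
amt values: 1, 2, 3, 2, 8, 6; the maximum is 8.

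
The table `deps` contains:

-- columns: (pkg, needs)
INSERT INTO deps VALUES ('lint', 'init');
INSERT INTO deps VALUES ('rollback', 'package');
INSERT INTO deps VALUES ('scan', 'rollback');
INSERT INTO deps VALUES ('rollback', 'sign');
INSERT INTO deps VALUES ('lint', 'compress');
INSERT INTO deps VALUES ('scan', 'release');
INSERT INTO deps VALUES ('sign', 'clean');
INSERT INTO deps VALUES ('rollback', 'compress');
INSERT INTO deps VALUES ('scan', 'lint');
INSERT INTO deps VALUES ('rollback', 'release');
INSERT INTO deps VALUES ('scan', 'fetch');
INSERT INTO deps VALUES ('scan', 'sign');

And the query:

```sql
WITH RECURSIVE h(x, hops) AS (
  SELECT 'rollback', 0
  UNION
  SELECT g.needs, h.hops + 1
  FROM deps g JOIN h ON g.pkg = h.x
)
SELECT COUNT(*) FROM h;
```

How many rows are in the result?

Base: (rollback, hops=0).
Iteration 1: edges from {rollback} -> (compress, hops=1), (package, hops=1), (release, hops=1), (sign, hops=1).
Iteration 2: edges from {compress,package,release,sign} -> (clean, hops=2).
Iteration 3: no outgoing edges from {clean}; recursion stops.
Total rows emitted: 6.

6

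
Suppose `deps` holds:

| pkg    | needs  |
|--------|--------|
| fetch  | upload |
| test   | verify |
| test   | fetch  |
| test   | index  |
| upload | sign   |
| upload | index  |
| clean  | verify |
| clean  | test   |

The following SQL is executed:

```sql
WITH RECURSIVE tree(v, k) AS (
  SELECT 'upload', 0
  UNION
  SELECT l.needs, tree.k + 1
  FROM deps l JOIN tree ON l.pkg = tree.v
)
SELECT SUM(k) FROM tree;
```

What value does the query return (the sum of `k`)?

2

Base: (upload, k=0).
Iteration 1: edges from {upload} -> (index, k=1), (sign, k=1).
Iteration 2: no outgoing edges from {index,sign}; recursion stops.
SUM(k) = 0 + 1 + 1 = 2.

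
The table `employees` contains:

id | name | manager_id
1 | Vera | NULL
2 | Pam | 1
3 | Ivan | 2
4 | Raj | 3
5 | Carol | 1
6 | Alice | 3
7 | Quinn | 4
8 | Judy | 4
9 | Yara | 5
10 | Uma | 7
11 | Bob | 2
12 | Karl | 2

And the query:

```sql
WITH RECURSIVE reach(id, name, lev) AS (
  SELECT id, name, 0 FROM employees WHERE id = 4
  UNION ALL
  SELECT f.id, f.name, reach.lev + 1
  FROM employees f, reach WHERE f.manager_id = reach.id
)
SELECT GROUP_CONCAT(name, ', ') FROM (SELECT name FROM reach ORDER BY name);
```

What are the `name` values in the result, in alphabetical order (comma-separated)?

Judy, Quinn, Raj, Uma

Base: id=4 (Raj) at lev 0.
Iteration 1: rows with manager_id in {4} -> Quinn (id 7, lev 1), Judy (id 8, lev 1).
Iteration 2: rows with manager_id in {7,8} -> Uma (id 10, lev 2).
Iteration 3: no rows with manager_id in {10}; recursion stops.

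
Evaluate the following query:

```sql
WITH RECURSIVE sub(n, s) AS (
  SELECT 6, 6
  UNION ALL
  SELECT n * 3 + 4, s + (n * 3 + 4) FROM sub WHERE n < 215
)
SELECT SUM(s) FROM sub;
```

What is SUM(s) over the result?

Base: n=6, s=6.
Iteration 1: 6 < 215 holds -> n = 6 * 3 + 4 = 22, s = 6 + 22 = 28.
Iteration 2: 22 < 215 holds -> n = 22 * 3 + 4 = 70, s = 28 + 70 = 98.
Iteration 3: 70 < 215 holds -> n = 70 * 3 + 4 = 214, s = 98 + 214 = 312.
Iteration 4: 214 < 215 holds -> n = 214 * 3 + 4 = 646, s = 312 + 646 = 958.
Iteration 5: 646 < 215 fails; recursion stops.
SUM(s) = 6 + 28 + 98 + 312 + 958 = 1402.

1402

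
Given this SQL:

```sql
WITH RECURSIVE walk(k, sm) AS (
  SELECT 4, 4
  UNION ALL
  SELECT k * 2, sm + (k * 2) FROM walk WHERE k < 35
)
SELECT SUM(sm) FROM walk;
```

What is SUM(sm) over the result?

228

Base: k=4, sm=4.
Iteration 1: 4 < 35 holds -> k = 4 * 2 = 8, sm = 4 + 8 = 12.
Iteration 2: 8 < 35 holds -> k = 8 * 2 = 16, sm = 12 + 16 = 28.
Iteration 3: 16 < 35 holds -> k = 16 * 2 = 32, sm = 28 + 32 = 60.
Iteration 4: 32 < 35 holds -> k = 32 * 2 = 64, sm = 60 + 64 = 124.
Iteration 5: 64 < 35 fails; recursion stops.
SUM(sm) = 4 + 12 + 28 + 60 + 124 = 228.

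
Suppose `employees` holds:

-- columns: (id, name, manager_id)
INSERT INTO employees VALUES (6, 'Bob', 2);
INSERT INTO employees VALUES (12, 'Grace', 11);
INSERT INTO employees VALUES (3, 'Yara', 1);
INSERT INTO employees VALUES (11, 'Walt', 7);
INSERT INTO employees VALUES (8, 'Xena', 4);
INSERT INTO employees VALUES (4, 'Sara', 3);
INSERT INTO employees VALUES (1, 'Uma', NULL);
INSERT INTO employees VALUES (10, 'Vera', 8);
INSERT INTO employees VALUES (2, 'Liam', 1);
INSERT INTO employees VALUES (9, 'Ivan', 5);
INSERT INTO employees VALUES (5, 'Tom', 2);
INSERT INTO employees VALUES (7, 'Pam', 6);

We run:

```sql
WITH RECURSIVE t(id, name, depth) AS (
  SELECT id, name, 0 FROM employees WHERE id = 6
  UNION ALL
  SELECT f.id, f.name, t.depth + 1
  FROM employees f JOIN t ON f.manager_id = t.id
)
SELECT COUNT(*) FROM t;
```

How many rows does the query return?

Base: id=6 (Bob) at depth 0.
Iteration 1: rows with manager_id in {6} -> Pam (id 7, depth 1).
Iteration 2: rows with manager_id in {7} -> Walt (id 11, depth 2).
Iteration 3: rows with manager_id in {11} -> Grace (id 12, depth 3).
Iteration 4: no rows with manager_id in {12}; recursion stops.
Total rows emitted: 4.

4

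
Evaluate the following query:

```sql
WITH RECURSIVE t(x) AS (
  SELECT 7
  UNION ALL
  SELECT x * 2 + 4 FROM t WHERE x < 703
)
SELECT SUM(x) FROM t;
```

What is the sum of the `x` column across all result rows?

2773

Base: x=7.
Iteration 1: 7 < 703 holds -> x = 7 * 2 + 4 = 18.
Iteration 2: 18 < 703 holds -> x = 18 * 2 + 4 = 40.
Iteration 3: 40 < 703 holds -> x = 40 * 2 + 4 = 84.
Iteration 4: 84 < 703 holds -> x = 84 * 2 + 4 = 172.
Iteration 5: 172 < 703 holds -> x = 172 * 2 + 4 = 348.
Iteration 6: 348 < 703 holds -> x = 348 * 2 + 4 = 700.
Iteration 7: 700 < 703 holds -> x = 700 * 2 + 4 = 1404.
Iteration 8: 1404 < 703 fails; recursion stops.
SUM(x) = 7 + 18 + 40 + 84 + 172 + 348 + 700 + 1404 = 2773.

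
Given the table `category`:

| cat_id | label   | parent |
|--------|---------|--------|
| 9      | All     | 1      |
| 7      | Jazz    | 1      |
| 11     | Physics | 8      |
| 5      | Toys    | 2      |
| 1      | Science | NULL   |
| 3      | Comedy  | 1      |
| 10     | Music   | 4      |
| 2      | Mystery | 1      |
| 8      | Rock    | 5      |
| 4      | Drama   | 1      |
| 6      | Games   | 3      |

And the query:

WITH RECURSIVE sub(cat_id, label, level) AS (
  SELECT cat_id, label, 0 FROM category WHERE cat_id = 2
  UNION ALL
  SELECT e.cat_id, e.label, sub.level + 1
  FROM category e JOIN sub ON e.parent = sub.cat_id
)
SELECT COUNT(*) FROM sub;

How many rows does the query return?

4

Base: cat_id=2 (Mystery) at level 0.
Iteration 1: rows with parent in {2} -> Toys (id 5, level 1).
Iteration 2: rows with parent in {5} -> Rock (id 8, level 2).
Iteration 3: rows with parent in {8} -> Physics (id 11, level 3).
Iteration 4: no rows with parent in {11}; recursion stops.
Total rows emitted: 4.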